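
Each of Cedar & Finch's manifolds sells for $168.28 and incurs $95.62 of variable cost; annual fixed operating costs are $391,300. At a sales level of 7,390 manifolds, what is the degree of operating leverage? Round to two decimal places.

3.69

Total contribution margin = 7,390 × $72.66 = $536,957.40.
Subtracting fixed costs: EBIT = $536,957.40 − $391,300 = $145,657.40.
Degree of operating leverage = $536,957.40 / $145,657.40 = 3.6864.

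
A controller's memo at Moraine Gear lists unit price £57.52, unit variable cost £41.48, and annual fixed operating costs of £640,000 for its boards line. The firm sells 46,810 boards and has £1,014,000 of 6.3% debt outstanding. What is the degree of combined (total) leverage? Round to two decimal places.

At 46,810 units, contribution = 46,810 × £16.04 = £750,832.40.
Operating income = contribution − fixed costs = £750,832.40 − £640,000 = £110,832.40. Interest = £63,882.00, so EBIT − I = £46,950.40.
Degree of total leverage = total CM / (EBIT − interest) = £750,832.40 / £46,950.40 = 15.9920.

15.99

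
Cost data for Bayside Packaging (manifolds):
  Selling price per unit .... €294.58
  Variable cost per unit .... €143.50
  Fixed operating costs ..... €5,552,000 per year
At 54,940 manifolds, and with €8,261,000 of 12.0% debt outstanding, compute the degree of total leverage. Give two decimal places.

Total contribution margin = 54,940 × €151.08 = €8,300,335.20.
EBIT = €8,300,335.20 − €5,552,000 = €2,748,335.20. Interest = €991,320.00.
DOL = €8,300,335.20 ÷ €2,748,335.20 = 3.0201; DFL = €2,748,335.20 ÷ €1,757,015.20 = 1.5642.
Combined leverage = 3.0201 × 1.5642 = 4.7240.

4.72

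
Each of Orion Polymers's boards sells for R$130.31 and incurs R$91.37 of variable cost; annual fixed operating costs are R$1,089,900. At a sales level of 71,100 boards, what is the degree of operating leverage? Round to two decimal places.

1.65

At 71,100 units, contribution = 71,100 × R$38.94 = R$2,768,634.00.
Operating income = contribution − fixed costs = R$2,768,634.00 − R$1,089,900 = R$1,678,734.00.
Degree of operating leverage = R$2,768,634.00 / R$1,678,734.00 = 1.6492.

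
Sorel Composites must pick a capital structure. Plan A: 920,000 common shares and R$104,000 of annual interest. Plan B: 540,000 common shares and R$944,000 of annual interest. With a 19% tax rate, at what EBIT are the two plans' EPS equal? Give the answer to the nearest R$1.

Set EPS_A = EPS_B: (EBIT − R$104,000)(1 − 0.19) ÷ 920,000 = (EBIT − R$944,000)(1 − 0.19) ÷ 540,000.
Cancelling (1 − t) and cross-multiplying: 540,000·(EBIT − 104,000) = 920,000·(EBIT − 944,000).
Solving, EBIT = (944,000·920,000 − 104,000·540,000) / (920,000 − 540,000) = 812,320,000,000 / 380,000 = 2,137,684.21.

R$2,137,684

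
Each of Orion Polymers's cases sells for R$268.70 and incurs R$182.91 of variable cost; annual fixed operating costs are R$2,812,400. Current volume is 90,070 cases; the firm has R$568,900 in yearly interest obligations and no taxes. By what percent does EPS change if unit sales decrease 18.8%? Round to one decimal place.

Total contribution margin = 90,070 × R$85.79 = R$7,727,105.30.
EBIT = R$7,727,105.30 − R$2,812,400 = R$4,914,705.30.
After interest of R$568,900.00, pre-tax earnings = R$4,345,805.30.
DCL = total CM / (EBIT − I) = R$7,727,105.30 / R$4,345,805.30 = 1.7781.
%ΔEPS = DCL × %ΔSales = 1.7781 × -18.8% = -33.4%.

-33.4%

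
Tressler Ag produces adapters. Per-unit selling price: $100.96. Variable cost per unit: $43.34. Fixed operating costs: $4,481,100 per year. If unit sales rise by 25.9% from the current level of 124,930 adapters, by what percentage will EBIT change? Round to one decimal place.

+68.6%

Contribution at this volume is 124,930 × $57.62 = $7,198,466.60.
Operating income = contribution − fixed costs = $7,198,466.60 − $4,481,100 = $2,717,366.60.
DOL = contribution ÷ EBIT = $7,198,466.60 ÷ $2,717,366.60 = 2.6491.
So EBIT moves 2.6491 × (+25.9%) = +68.6%.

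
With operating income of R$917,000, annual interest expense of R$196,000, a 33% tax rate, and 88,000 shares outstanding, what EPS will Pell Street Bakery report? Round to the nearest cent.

R$5.49

Pre-tax income = R$917,000 − R$196,000.00 = R$721,000.00.
After tax at 33%: net income = R$721,000.00 × 0.67 = R$483,070.00.
Per share: R$483,070.00 / 88,000 shares = R$5.49.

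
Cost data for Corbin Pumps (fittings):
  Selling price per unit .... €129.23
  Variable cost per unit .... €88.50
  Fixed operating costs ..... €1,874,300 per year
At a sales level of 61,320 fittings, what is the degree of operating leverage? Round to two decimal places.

4.01

Contribution at this volume is 61,320 × €40.73 = €2,497,563.60.
Subtracting fixed costs: EBIT = €2,497,563.60 − €1,874,300 = €623,263.60.
DOL = contribution ÷ EBIT = €2,497,563.60 ÷ €623,263.60 = 4.0072.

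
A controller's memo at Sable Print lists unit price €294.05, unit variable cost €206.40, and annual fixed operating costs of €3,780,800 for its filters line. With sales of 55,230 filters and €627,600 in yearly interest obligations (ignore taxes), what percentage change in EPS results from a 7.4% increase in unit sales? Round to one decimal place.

+82.8%

At 55,230 units, contribution = 55,230 × €87.65 = €4,840,909.50.
Operating income = contribution − fixed costs = €4,840,909.50 − €3,780,800 = €1,060,109.50.
After interest of €627,600.00, pre-tax earnings = €432,509.50.
DCL = total CM / (EBIT − I) = €4,840,909.50 / €432,509.50 = 11.1926.
EPS therefore changes by 11.1926 × (+7.4%) = +82.8%.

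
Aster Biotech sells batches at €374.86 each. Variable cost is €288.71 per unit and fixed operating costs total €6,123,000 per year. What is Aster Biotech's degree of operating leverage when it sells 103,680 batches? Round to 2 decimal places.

3.18

At 103,680 units, contribution = 103,680 × €86.15 = €8,932,032.00.
Operating income = contribution − fixed costs = €8,932,032.00 − €6,123,000 = €2,809,032.00.
DOL = contribution ÷ EBIT = €8,932,032.00 ÷ €2,809,032.00 = 3.1798.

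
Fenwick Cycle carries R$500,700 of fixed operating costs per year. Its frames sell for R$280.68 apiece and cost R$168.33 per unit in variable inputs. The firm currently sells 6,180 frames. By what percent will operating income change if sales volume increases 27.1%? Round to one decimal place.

+97.2%

Contribution at this volume is 6,180 × R$112.35 = R$694,323.00.
EBIT = R$694,323.00 − R$500,700 = R$193,623.00.
Degree of operating leverage = R$694,323.00 / R$193,623.00 = 3.5860.
So EBIT moves 3.5860 × (+27.1%) = +97.2%.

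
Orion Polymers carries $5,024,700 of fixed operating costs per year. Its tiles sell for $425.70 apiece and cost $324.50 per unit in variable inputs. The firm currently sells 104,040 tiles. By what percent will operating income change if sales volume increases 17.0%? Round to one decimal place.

+32.5%

Contribution at this volume is 104,040 × $101.20 = $10,528,848.00.
Subtracting fixed costs: EBIT = $10,528,848.00 − $5,024,700 = $5,504,148.00.
DOL = contribution ÷ EBIT = $10,528,848.00 ÷ $5,504,148.00 = 1.9129.
So EBIT moves 1.9129 × (+17.0%) = +32.5%.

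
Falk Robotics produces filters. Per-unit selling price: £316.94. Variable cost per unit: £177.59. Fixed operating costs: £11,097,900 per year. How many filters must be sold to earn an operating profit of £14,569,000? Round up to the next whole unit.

Unit CM = price − variable cost = £316.94 − £177.59 = £139.35.
Need Q such that Q × £139.35 − £11,097,900 = £14,569,000, i.e. Q = £25,666,900 / £139.35 = 184,190.17 → 184,191.

184,191 filters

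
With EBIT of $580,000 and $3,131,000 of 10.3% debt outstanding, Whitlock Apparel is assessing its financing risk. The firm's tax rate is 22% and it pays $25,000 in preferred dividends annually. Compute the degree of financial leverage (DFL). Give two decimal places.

Interest = $322,493.00.
Pre-tax preferred-dividend burden = $25,000 ÷ (1 − 0.22) = $32,051.28.
DFL = EBIT ÷ [EBIT − I − D_p/(1−t)] = $580,000 ÷ [$580,000 − $322,493.00 − $32,051.28] = $580,000 ÷ $225,455.72 = 2.5726.

2.57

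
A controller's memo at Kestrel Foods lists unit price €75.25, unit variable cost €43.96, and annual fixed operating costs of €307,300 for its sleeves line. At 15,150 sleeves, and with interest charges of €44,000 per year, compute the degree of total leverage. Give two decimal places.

3.86

Total contribution margin = 15,150 × €31.29 = €474,043.50.
Subtracting fixed costs: EBIT = €474,043.50 − €307,300 = €166,743.50. Interest = €44,000.00, so EBIT − I = €122,743.50.
Degree of total leverage = total CM / (EBIT − interest) = €474,043.50 / €122,743.50 = 3.8621.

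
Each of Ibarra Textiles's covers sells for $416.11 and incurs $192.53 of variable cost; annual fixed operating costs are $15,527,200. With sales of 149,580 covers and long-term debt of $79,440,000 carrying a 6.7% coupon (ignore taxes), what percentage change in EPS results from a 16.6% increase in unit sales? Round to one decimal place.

Contribution at this volume is 149,580 × $223.58 = $33,443,096.40.
Subtracting fixed costs: EBIT = $33,443,096.40 − $15,527,200 = $17,915,896.40.
Interest = $5,322,480.00, so EBIT − I = $12,593,416.40.
Degree of combined leverage = contribution ÷ (EBIT − I) = $33,443,096.40 ÷ $12,593,416.40 = 2.6556.
EPS therefore changes by 2.6556 × (+16.6%) = +44.1%.

+44.1%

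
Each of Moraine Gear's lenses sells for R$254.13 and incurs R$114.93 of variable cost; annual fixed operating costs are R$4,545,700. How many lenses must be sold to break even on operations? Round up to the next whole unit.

Each unit contributes R$254.13 − R$114.93 = R$139.20.
Break-even Q = R$4,545,700 / R$139.20 = 32,655.89 → 32,656 lenses.

32,656 lenses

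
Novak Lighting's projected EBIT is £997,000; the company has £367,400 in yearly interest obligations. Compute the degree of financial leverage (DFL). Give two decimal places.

Annual interest charges come to £367,400.00.
Degree of financial leverage = EBIT / (EBIT − interest) = £997,000 / £629,600.00 = 1.5835.

1.58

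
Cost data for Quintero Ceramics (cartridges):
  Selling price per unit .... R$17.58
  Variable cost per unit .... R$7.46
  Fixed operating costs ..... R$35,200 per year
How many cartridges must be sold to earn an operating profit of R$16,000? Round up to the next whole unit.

Unit CM = price − variable cost = R$17.58 − R$7.46 = R$10.12.
Required volume = (fixed costs + target profit) ÷ CM = (R$35,200 + R$16,000) ÷ R$10.12 = 5,059.29, so 5,060 cartridges.

5,060 cartridges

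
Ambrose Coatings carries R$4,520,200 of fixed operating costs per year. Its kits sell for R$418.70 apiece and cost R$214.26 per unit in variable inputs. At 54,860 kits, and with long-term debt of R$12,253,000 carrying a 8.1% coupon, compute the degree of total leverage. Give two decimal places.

At 54,860 units, contribution = 54,860 × R$204.44 = R$11,215,578.40.
Subtracting fixed costs: EBIT = R$11,215,578.40 − R$4,520,200 = R$6,695,378.40. Interest = R$992,493.00, so EBIT − I = R$5,702,885.40.
Degree of total leverage = total CM / (EBIT − interest) = R$11,215,578.40 / R$5,702,885.40 = 1.9666.

1.97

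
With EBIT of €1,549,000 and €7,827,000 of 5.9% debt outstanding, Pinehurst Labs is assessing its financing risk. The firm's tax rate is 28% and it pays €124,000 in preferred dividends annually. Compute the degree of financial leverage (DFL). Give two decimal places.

1.69

Interest = €461,793.00.
Preferred dividends grossed up pre-tax: €124,000 / (1 − 0.28) = €172,222.22.
DFL = EBIT ÷ [EBIT − I − D_p/(1−t)] = €1,549,000 ÷ [€1,549,000 − €461,793.00 − €172,222.22] = €1,549,000 ÷ €914,984.78 = 1.6929.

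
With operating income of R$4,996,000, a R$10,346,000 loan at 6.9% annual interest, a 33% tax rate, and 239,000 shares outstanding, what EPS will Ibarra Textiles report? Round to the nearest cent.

Interest = R$713,874.00, so EBT = R$4,996,000 − R$713,874.00 = R$4,282,126.00.
After tax at 33%: net income = R$4,282,126.00 × 0.67 = R$2,869,024.42.
EPS = R$2,869,024.42 ÷ 239,000 = R$12.00.

R$12.00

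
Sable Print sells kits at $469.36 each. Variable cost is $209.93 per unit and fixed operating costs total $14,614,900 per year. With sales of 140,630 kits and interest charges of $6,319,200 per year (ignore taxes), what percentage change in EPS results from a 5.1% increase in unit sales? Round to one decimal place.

Contribution at this volume is 140,630 × $259.43 = $36,483,640.90.
EBIT = $36,483,640.90 − $14,614,900 = $21,868,740.90.
After interest of $6,319,200.00, pre-tax earnings = $15,549,540.90.
DCL = total CM / (EBIT − I) = $36,483,640.90 / $15,549,540.90 = 2.3463.
EPS therefore changes by 2.3463 × (+5.1%) = +12.0%.

+12.0%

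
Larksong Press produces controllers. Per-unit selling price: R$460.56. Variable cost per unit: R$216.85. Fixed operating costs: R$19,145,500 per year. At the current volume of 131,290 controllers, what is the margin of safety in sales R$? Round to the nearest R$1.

R$24,286,005

Each unit contributes R$460.56 − R$216.85 = R$243.71. Break-even units = R$19,145,500 ÷ R$243.71 = 78,558.53; break-even revenue = 78,558.53 × R$460.56 = R$36,180,917.81.
Actual sales revenue = 131,290 × R$460.56 = R$60,466,922.40.
Margin of safety = R$60,466,922.40 − R$36,180,917.81 = R$24,286,005.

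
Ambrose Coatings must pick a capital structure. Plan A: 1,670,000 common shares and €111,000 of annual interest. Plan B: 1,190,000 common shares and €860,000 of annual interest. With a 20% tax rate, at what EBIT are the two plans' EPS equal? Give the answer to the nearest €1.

At indifference, (EBIT − 111,000)(1 − t)/1,670,000 = (EBIT − 860,000)(1 − t)/1,190,000.
Cancelling (1 − t) and cross-multiplying: 1,190,000·(EBIT − 111,000) = 1,670,000·(EBIT − 860,000).
Solving, EBIT = (860,000·1,670,000 − 111,000·1,190,000) / (1,670,000 − 1,190,000) = 1,304,110,000,000 / 480,000 = 2,716,895.83.

€2,716,896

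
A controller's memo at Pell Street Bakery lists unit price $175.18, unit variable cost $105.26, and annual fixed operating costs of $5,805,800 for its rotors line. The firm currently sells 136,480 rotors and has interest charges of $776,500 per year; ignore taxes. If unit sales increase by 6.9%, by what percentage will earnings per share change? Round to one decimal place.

+22.2%

At 136,480 units, contribution = 136,480 × $69.92 = $9,542,681.60.
Operating income = contribution − fixed costs = $9,542,681.60 − $5,805,800 = $3,736,881.60.
Interest = $776,500.00, so EBIT − I = $2,960,381.60.
Degree of combined leverage = contribution ÷ (EBIT − I) = $9,542,681.60 ÷ $2,960,381.60 = 3.2235.
%ΔEPS = DCL × %ΔSales = 3.2235 × +6.9% = +22.2%.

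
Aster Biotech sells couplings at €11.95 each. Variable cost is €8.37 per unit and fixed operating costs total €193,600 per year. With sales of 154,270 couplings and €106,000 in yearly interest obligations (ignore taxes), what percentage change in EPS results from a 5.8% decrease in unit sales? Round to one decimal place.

-12.7%

At 154,270 units, contribution = 154,270 × €3.58 = €552,286.60.
Operating income = contribution − fixed costs = €552,286.60 − €193,600 = €358,686.60.
After interest of €106,000.00, pre-tax earnings = €252,686.60.
Degree of combined leverage = contribution ÷ (EBIT − I) = €552,286.60 ÷ €252,686.60 = 2.1857.
EPS therefore changes by 2.1857 × (-5.8%) = -12.7%.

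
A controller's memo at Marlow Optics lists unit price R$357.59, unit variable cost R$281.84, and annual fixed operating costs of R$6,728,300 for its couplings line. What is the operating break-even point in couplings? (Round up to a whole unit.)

Contribution margin per unit = R$357.59 − R$281.84 = R$75.75.
Break-even Q = R$6,728,300 / R$75.75 = 88,822.44 → 88,823 couplings.

88,823 couplings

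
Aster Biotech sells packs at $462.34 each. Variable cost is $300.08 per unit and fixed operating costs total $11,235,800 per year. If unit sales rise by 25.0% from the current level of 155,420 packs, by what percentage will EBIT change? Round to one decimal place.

+45.1%

Total contribution margin = 155,420 × $162.26 = $25,218,449.20.
EBIT = $25,218,449.20 − $11,235,800 = $13,982,649.20.
Degree of operating leverage = $25,218,449.20 / $13,982,649.20 = 1.8036.
So EBIT moves 1.8036 × (+25.0%) = +45.1%.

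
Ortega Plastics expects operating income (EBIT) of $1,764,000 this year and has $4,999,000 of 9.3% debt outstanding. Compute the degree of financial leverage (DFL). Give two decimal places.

1.36

Interest = $464,907.00.
DFL = EBIT ÷ (EBIT − I) = $1,764,000 ÷ ($1,764,000 − $464,907.00) = $1,764,000 ÷ $1,299,093.00 = 1.3579.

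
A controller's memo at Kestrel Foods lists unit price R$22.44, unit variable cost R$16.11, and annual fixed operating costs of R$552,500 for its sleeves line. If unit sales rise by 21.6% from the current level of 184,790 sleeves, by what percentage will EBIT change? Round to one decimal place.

+40.9%

Contribution at this volume is 184,790 × R$6.33 = R$1,169,720.70.
EBIT = R$1,169,720.70 − R$552,500 = R$617,220.70.
So DOL = total CM / EBIT = R$1,169,720.70 / R$617,220.70 = 1.8951.
So EBIT moves 1.8951 × (+21.6%) = +40.9%.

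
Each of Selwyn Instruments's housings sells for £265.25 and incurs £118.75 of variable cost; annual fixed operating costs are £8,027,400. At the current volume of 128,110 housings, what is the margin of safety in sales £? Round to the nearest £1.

£19,446,926

Unit CM = price − variable cost = £265.25 − £118.75 = £146.50. Break-even units = £8,027,400 ÷ £146.50 = 54,794.54; break-even revenue = 54,794.54 × £265.25 = £14,534,251.54.
Current sales = 128,110 × £265.25 = £33,981,177.50.
Margin of safety = £33,981,177.50 − £14,534,251.54 = £19,446,926.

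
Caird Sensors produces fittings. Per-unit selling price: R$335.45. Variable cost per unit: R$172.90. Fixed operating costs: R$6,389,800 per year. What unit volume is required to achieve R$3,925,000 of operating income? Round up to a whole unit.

Each unit contributes R$335.45 − R$172.90 = R$162.55.
Required volume = (fixed costs + target profit) ÷ CM = (R$6,389,800 + R$3,925,000) ÷ R$162.55 = 63,456.17, so 63,457 fittings.

63,457 fittings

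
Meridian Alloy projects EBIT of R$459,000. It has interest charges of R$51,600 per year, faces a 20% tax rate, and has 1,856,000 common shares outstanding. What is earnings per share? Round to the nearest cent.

Interest = R$51,600.00, so EBT = R$459,000 − R$51,600.00 = R$407,400.00.
After tax at 20%: net income = R$407,400.00 × 0.80 = R$325,920.00.
EPS = R$325,920.00 ÷ 1,856,000 = R$0.18.

R$0.18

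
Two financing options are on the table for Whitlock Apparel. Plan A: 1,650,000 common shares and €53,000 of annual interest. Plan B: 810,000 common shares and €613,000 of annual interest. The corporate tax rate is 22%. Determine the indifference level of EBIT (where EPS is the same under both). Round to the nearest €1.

At indifference, (EBIT − 53,000)(1 − t)/1,650,000 = (EBIT − 613,000)(1 − t)/810,000.
Cancelling (1 − t) and cross-multiplying: 810,000·(EBIT − 53,000) = 1,650,000·(EBIT − 613,000).
Solving, EBIT = (613,000·1,650,000 − 53,000·810,000) / (1,650,000 − 810,000) = 968,520,000,000 / 840,000 = 1,153,000.00.

€1,153,000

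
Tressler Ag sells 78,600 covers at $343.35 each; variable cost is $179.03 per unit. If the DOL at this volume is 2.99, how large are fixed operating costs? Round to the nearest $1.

Total contribution margin = 78,600 × $164.32 = $12,915,552.00.
DOL = contribution / EBIT, so EBIT = $12,915,552.00 / 2.99 = $4,319,582.61.
Fixed costs = CM − EBIT = $12,915,552.00 − $4,319,582.61 = $8,595,969.

$8,595,969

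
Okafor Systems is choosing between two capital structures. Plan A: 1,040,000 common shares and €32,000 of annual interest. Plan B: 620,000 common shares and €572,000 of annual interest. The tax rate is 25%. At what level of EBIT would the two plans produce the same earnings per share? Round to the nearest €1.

Set EPS_A = EPS_B: (EBIT − €32,000)(1 − 0.25) ÷ 1,040,000 = (EBIT − €572,000)(1 − 0.25) ÷ 620,000.
The (1 − t) factor cancels: (EBIT − 32,000) × 620,000 = (EBIT − 572,000) × 1,040,000.
Solving, EBIT = (572,000·1,040,000 − 32,000·620,000) / (1,040,000 − 620,000) = 575,040,000,000 / 420,000 = 1,369,142.86.

€1,369,143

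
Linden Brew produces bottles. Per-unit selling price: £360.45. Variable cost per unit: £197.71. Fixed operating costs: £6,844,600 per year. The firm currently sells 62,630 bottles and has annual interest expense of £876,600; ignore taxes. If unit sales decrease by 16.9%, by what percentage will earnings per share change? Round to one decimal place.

At 62,630 units, contribution = 62,630 × £162.74 = £10,192,406.20.
Subtracting fixed costs: EBIT = £10,192,406.20 − £6,844,600 = £3,347,806.20.
After interest of £876,600.00, pre-tax earnings = £2,471,206.20.
Degree of combined leverage = contribution ÷ (EBIT − I) = £10,192,406.20 ÷ £2,471,206.20 = 4.1245.
EPS therefore changes by 4.1245 × (-16.9%) = -69.7%.

-69.7%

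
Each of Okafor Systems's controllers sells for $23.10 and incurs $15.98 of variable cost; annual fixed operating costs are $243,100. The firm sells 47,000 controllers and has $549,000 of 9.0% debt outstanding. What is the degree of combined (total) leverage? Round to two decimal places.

7.94

Total contribution margin = 47,000 × $7.12 = $334,640.00.
Operating income = contribution − fixed costs = $334,640.00 − $243,100 = $91,540.00. Interest = $49,410.00, so EBIT − I = $42,130.00.
Degree of total leverage = total CM / (EBIT − interest) = $334,640.00 / $42,130.00 = 7.9430.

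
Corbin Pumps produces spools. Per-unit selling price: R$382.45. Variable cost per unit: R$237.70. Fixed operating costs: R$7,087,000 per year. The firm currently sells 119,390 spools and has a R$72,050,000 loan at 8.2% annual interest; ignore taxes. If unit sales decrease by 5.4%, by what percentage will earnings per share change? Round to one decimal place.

-21.8%

Contribution at this volume is 119,390 × R$144.75 = R$17,281,702.50.
EBIT = R$17,281,702.50 − R$7,087,000 = R$10,194,702.50.
After interest of R$5,908,100.00, pre-tax earnings = R$4,286,602.50.
Degree of combined leverage = contribution ÷ (EBIT − I) = R$17,281,702.50 ÷ R$4,286,602.50 = 4.0316.
EPS therefore changes by 4.0316 × (-5.4%) = -21.8%.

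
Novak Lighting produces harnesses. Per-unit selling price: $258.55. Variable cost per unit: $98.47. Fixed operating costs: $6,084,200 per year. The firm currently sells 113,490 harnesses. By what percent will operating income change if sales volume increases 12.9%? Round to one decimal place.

Contribution at this volume is 113,490 × $160.08 = $18,167,479.20.
Operating income = contribution − fixed costs = $18,167,479.20 − $6,084,200 = $12,083,279.20.
So DOL = total CM / EBIT = $18,167,479.20 / $12,083,279.20 = 1.5035.
Operating income changes by 1.5035 × +12.9% = +19.4%.

+19.4%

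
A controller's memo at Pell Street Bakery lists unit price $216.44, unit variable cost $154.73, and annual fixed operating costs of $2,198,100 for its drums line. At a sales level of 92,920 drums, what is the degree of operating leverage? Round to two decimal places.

1.62

At 92,920 units, contribution = 92,920 × $61.71 = $5,734,093.20.
Operating income = contribution − fixed costs = $5,734,093.20 − $2,198,100 = $3,535,993.20.
Degree of operating leverage = $5,734,093.20 / $3,535,993.20 = 1.6216.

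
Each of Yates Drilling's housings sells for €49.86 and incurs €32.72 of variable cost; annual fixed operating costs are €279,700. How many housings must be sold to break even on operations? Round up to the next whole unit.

Unit CM = price − variable cost = €49.86 − €32.72 = €17.14.
Units to break even: €279,700 ÷ €17.14 = 16,318.55, rounded up to 16,319.

16,319 housings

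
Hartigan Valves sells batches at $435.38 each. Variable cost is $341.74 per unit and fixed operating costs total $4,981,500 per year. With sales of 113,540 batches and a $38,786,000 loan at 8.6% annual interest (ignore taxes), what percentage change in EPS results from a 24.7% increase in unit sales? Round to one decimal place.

Contribution at this volume is 113,540 × $93.64 = $10,631,885.60.
Subtracting fixed costs: EBIT = $10,631,885.60 − $4,981,500 = $5,650,385.60.
Interest = $3,335,596.00, so EBIT − I = $2,314,789.60.
DCL = total CM / (EBIT − I) = $10,631,885.60 / $2,314,789.60 = 4.5930.
%ΔEPS = DCL × %ΔSales = 4.5930 × +24.7% = +113.4%.

+113.4%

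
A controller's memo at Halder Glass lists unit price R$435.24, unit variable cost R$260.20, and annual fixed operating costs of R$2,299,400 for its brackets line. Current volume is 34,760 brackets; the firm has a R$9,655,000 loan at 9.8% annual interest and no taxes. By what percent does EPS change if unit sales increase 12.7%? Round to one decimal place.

Contribution at this volume is 34,760 × R$175.04 = R$6,084,390.40.
Subtracting fixed costs: EBIT = R$6,084,390.40 − R$2,299,400 = R$3,784,990.40.
Interest = R$946,190.00, so EBIT − I = R$2,838,800.40.
Degree of combined leverage = contribution ÷ (EBIT − I) = R$6,084,390.40 ÷ R$2,838,800.40 = 2.1433.
EPS therefore changes by 2.1433 × (+12.7%) = +27.2%.

+27.2%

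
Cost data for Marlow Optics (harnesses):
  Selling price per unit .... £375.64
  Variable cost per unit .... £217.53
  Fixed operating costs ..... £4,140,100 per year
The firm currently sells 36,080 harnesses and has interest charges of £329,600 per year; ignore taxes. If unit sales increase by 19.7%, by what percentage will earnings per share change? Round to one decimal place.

+91.0%

At 36,080 units, contribution = 36,080 × £158.11 = £5,704,608.80.
EBIT = £5,704,608.80 − £4,140,100 = £1,564,508.80.
After interest of £329,600.00, pre-tax earnings = £1,234,908.80.
Degree of combined leverage = contribution ÷ (EBIT − I) = £5,704,608.80 ÷ £1,234,908.80 = 4.6195.
%ΔEPS = DCL × %ΔSales = 4.6195 × +19.7% = +91.0%.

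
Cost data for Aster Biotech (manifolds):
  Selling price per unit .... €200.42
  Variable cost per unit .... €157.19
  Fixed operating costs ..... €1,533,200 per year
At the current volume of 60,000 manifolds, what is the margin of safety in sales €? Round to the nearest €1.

€4,917,082

Unit CM = price − variable cost = €200.42 − €157.19 = €43.23. Break-even units = €1,533,200 ÷ €43.23 = 35,466.11; break-even revenue = 35,466.11 × €200.42 = €7,108,118.07.
Actual sales revenue = 60,000 × €200.42 = €12,025,200.00.
Margin of safety = €12,025,200.00 − €7,108,118.07 = €4,917,082.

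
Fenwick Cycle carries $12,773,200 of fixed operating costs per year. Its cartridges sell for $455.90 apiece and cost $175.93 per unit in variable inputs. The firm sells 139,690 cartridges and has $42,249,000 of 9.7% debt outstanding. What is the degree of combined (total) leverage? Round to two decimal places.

Total contribution margin = 139,690 × $279.97 = $39,109,009.30.
Operating income = contribution − fixed costs = $39,109,009.30 − $12,773,200 = $26,335,809.30. Interest = $4,098,153.00.
DOL = $39,109,009.30 ÷ $26,335,809.30 = 1.4850; DFL = $26,335,809.30 ÷ $22,237,656.30 = 1.1843.
DCL = DOL × DFL = 1.4850 × 1.1843 = 1.7587.

1.76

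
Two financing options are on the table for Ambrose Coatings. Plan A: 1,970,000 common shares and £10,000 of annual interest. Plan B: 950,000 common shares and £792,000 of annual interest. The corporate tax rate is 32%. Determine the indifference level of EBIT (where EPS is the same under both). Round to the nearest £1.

At indifference, (EBIT − 10,000)(1 − t)/1,970,000 = (EBIT − 792,000)(1 − t)/950,000.
Cancelling (1 − t) and cross-multiplying: 950,000·(EBIT − 10,000) = 1,970,000·(EBIT − 792,000).
Solving, EBIT = (792,000·1,970,000 − 10,000·950,000) / (1,970,000 − 950,000) = 1,550,740,000,000 / 1,020,000 = 1,520,333.33.

£1,520,333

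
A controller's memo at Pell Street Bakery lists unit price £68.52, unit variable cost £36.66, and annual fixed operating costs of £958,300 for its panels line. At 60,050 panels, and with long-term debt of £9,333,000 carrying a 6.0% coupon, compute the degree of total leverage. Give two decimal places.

Contribution at this volume is 60,050 × £31.86 = £1,913,193.00.
Operating income = contribution − fixed costs = £1,913,193.00 − £958,300 = £954,893.00. Interest = £559,980.00.
DOL = £1,913,193.00 ÷ £954,893.00 = 2.0036; DFL = £954,893.00 ÷ £394,913.00 = 2.4180.
Combined leverage = 2.0036 × 2.4180 = 4.8447.

4.84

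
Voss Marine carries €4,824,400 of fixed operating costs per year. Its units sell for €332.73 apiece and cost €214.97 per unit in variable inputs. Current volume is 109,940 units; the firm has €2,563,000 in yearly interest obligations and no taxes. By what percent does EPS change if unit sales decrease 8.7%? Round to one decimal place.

-20.3%

Contribution at this volume is 109,940 × €117.76 = €12,946,534.40.
Subtracting fixed costs: EBIT = €12,946,534.40 − €4,824,400 = €8,122,134.40.
Interest = €2,563,000.00, so EBIT − I = €5,559,134.40.
DCL = total CM / (EBIT − I) = €12,946,534.40 / €5,559,134.40 = 2.3289.
%ΔEPS = DCL × %ΔSales = 2.3289 × -8.7% = -20.3%.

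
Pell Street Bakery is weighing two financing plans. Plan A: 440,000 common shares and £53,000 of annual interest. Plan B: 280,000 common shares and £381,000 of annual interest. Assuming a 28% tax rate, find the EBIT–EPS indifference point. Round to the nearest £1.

£955,000

Set EPS_A = EPS_B: (EBIT − £53,000)(1 − 0.28) ÷ 440,000 = (EBIT − £381,000)(1 − 0.28) ÷ 280,000.
The (1 − t) factor cancels: (EBIT − 53,000) × 280,000 = (EBIT − 381,000) × 440,000.
EBIT × (440,000 − 280,000) = 381,000 × 440,000 − 53,000 × 280,000 = 152,800,000,000, so EBIT = 152,800,000,000 ÷ 160,000 = 955,000.00.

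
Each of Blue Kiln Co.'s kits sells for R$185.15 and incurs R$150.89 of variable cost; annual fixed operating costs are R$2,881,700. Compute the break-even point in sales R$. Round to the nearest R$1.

R$15,573,460

Contribution margin per unit = R$185.15 − R$150.89 = R$34.26, a CM ratio of R$34.26 ÷ R$185.15 = 0.1850.
Break-even revenue = fixed costs × price ÷ CM = R$2,881,700 × R$185.15 ÷ R$34.26 = R$15,573,460.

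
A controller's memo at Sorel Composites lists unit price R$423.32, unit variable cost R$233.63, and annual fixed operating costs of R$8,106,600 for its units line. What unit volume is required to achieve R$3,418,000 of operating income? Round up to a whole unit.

60,755 units

Unit CM = price − variable cost = R$423.32 − R$233.63 = R$189.69.
Need Q such that Q × R$189.69 − R$8,106,600 = R$3,418,000, i.e. Q = R$11,524,600 / R$189.69 = 60,754.92 → 60,755.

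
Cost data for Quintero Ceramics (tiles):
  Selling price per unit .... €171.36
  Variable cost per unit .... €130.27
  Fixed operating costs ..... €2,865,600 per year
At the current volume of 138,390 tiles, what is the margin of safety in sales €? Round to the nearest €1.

Contribution margin per unit = €171.36 − €130.27 = €41.09. Break-even units = €2,865,600 ÷ €41.09 = 69,739.60; break-even revenue = 69,739.60 × €171.36 = €11,950,577.17.
Current sales = 138,390 × €171.36 = €23,714,510.40.
Margin of safety = €23,714,510.40 − €11,950,577.17 = €11,763,933.

€11,763,933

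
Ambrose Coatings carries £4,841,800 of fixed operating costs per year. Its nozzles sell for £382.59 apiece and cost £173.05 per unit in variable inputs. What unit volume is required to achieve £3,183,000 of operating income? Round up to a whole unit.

38,298 nozzles

Unit CM = price − variable cost = £382.59 − £173.05 = £209.54.
Required volume = (fixed costs + target profit) ÷ CM = (£4,841,800 + £3,183,000) ÷ £209.54 = 38,297.22, so 38,298 nozzles.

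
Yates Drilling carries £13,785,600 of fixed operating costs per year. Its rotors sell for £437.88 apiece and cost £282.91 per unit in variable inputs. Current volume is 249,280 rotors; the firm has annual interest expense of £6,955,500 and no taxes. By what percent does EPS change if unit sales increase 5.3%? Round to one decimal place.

At 249,280 units, contribution = 249,280 × £154.97 = £38,630,921.60.
EBIT = £38,630,921.60 − £13,785,600 = £24,845,321.60.
After interest of £6,955,500.00, pre-tax earnings = £17,889,821.60.
DCL = total CM / (EBIT − I) = £38,630,921.60 / £17,889,821.60 = 2.1594.
%ΔEPS = DCL × %ΔSales = 2.1594 × +5.3% = +11.4%.

+11.4%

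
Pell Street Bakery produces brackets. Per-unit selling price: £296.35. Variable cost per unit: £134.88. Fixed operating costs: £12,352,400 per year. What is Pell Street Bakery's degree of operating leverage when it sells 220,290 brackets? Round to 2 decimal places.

1.53

Contribution at this volume is 220,290 × £161.47 = £35,570,226.30.
Subtracting fixed costs: EBIT = £35,570,226.30 − £12,352,400 = £23,217,826.30.
Degree of operating leverage = £35,570,226.30 / £23,217,826.30 = 1.5320.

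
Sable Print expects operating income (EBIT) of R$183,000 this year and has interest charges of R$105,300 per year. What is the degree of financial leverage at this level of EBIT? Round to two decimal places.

Annual interest charges come to R$105,300.00.
DFL = EBIT ÷ (EBIT − I) = R$183,000 ÷ (R$183,000 − R$105,300.00) = R$183,000 ÷ R$77,700.00 = 2.3552.

2.36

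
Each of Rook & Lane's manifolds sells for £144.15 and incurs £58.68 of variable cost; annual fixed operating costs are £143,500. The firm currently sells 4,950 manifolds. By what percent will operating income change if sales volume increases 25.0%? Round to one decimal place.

Contribution at this volume is 4,950 × £85.47 = £423,076.50.
EBIT = £423,076.50 − £143,500 = £279,576.50.
Degree of operating leverage = £423,076.50 / £279,576.50 = 1.5133.
Operating income changes by 1.5133 × +25.0% = +37.8%.

+37.8%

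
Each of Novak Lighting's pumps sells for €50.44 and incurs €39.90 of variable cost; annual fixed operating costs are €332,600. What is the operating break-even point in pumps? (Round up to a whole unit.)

31,556 pumps

Contribution margin per unit = €50.44 − €39.90 = €10.54.
Break-even Q = €332,600 / €10.54 = 31,555.98 → 31,556 pumps.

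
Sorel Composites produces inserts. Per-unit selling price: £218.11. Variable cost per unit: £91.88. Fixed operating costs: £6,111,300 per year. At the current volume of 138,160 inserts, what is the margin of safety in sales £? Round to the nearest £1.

£19,574,499

Unit CM = price − variable cost = £218.11 − £91.88 = £126.23. Break-even units = £6,111,300 ÷ £126.23 = 48,414.01; break-even revenue = 48,414.01 × £218.11 = £10,559,578.89.
Current sales = 138,160 × £218.11 = £30,134,077.60.
Margin of safety = £30,134,077.60 − £10,559,578.89 = £19,574,499.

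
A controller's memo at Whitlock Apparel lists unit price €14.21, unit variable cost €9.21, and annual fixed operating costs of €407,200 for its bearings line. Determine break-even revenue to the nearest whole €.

€1,157,262

CM per unit = €14.21 − €9.21 = €5.00; CM ratio = €5.00 / €14.21 = 0.3519.
Break-even sales = FC ÷ CM ratio = €407,200 × €14.21 / €5.00 = €1,157,262.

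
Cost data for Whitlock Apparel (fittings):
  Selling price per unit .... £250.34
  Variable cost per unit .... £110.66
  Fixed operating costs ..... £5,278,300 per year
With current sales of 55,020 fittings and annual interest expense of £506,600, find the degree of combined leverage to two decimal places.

At 55,020 units, contribution = 55,020 × £139.68 = £7,685,193.60.
Subtracting fixed costs: EBIT = £7,685,193.60 − £5,278,300 = £2,406,893.60. Interest = £506,600.00, so EBIT − I = £1,900,293.60.
Degree of total leverage = total CM / (EBIT − interest) = £7,685,193.60 / £1,900,293.60 = 4.0442.

4.04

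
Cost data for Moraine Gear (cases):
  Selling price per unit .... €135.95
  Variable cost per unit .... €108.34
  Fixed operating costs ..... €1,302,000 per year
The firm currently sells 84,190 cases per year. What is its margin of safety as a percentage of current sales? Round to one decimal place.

Contribution margin per unit = €135.95 − €108.34 = €27.61. Break-even units = €1,302,000 ÷ €27.61 = 47,156.83; break-even revenue = 47,156.83 × €135.95 = €6,410,970.66.
Current sales = 84,190 × €135.95 = €11,445,630.50.
Margin of safety = (€11,445,630.50 − €6,410,970.66) ÷ €11,445,630.50 = 44.0%.

44.0%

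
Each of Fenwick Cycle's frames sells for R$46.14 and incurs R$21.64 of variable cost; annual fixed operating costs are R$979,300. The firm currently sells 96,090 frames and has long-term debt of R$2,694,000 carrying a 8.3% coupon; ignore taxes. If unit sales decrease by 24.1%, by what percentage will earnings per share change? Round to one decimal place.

At 96,090 units, contribution = 96,090 × R$24.50 = R$2,354,205.00.
Operating income = contribution − fixed costs = R$2,354,205.00 − R$979,300 = R$1,374,905.00.
After interest of R$223,602.00, pre-tax earnings = R$1,151,303.00.
DCL = total CM / (EBIT − I) = R$2,354,205.00 / R$1,151,303.00 = 2.0448.
%ΔEPS = DCL × %ΔSales = 2.0448 × -24.1% = -49.3%.

-49.3%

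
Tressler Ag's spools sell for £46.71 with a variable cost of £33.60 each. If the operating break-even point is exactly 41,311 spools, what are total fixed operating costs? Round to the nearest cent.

£541,587.21

Unit CM = price − variable cost = £46.71 − £33.60 = £13.11.
Fixed costs = break-even units × CM = 41,311 × £13.11 = £541,587.21.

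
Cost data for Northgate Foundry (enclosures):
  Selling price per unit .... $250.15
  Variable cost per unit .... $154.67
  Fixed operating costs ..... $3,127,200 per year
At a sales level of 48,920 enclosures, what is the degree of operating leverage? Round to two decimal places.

3.03

At 48,920 units, contribution = 48,920 × $95.48 = $4,670,881.60.
Operating income = contribution − fixed costs = $4,670,881.60 − $3,127,200 = $1,543,681.60.
DOL = contribution ÷ EBIT = $4,670,881.60 ÷ $1,543,681.60 = 3.0258.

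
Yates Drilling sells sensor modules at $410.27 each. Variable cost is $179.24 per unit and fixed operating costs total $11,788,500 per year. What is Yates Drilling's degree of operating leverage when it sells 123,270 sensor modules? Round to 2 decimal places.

Total contribution margin = 123,270 × $231.03 = $28,479,068.10.
EBIT = $28,479,068.10 − $11,788,500 = $16,690,568.10.
DOL = contribution ÷ EBIT = $28,479,068.10 ÷ $16,690,568.10 = 1.7063.

1.71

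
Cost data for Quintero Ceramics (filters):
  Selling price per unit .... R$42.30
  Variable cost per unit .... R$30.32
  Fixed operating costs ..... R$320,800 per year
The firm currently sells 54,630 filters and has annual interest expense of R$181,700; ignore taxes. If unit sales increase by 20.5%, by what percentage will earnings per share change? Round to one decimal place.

+88.3%

At 54,630 units, contribution = 54,630 × R$11.98 = R$654,467.40.
EBIT = R$654,467.40 − R$320,800 = R$333,667.40.
Interest = R$181,700.00, so EBIT − I = R$151,967.40.
DCL = total CM / (EBIT − I) = R$654,467.40 / R$151,967.40 = 4.3066.
%ΔEPS = DCL × %ΔSales = 4.3066 × +20.5% = +88.3%.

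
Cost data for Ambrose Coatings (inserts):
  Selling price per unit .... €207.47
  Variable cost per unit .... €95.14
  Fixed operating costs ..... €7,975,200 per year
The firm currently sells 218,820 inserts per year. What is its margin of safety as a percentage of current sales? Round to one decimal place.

Contribution margin per unit = €207.47 − €95.14 = €112.33. Break-even units = €7,975,200 ÷ €112.33 = 70,997.95; break-even revenue = 70,997.95 × €207.47 = €14,729,945.20.
Actual sales revenue = 218,820 × €207.47 = €45,398,585.40.
Margin of safety = (€45,398,585.40 − €14,729,945.20) ÷ €45,398,585.40 = 67.6%.

67.6%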